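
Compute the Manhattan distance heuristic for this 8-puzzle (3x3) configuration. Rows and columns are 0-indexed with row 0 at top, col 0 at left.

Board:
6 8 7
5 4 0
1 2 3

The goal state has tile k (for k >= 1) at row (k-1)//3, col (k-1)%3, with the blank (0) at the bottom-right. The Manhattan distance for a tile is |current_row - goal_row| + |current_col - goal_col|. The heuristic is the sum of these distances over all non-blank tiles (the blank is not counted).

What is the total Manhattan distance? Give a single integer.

Tile 6: at (0,0), goal (1,2), distance |0-1|+|0-2| = 3
Tile 8: at (0,1), goal (2,1), distance |0-2|+|1-1| = 2
Tile 7: at (0,2), goal (2,0), distance |0-2|+|2-0| = 4
Tile 5: at (1,0), goal (1,1), distance |1-1|+|0-1| = 1
Tile 4: at (1,1), goal (1,0), distance |1-1|+|1-0| = 1
Tile 1: at (2,0), goal (0,0), distance |2-0|+|0-0| = 2
Tile 2: at (2,1), goal (0,1), distance |2-0|+|1-1| = 2
Tile 3: at (2,2), goal (0,2), distance |2-0|+|2-2| = 2
Sum: 3 + 2 + 4 + 1 + 1 + 2 + 2 + 2 = 17

Answer: 17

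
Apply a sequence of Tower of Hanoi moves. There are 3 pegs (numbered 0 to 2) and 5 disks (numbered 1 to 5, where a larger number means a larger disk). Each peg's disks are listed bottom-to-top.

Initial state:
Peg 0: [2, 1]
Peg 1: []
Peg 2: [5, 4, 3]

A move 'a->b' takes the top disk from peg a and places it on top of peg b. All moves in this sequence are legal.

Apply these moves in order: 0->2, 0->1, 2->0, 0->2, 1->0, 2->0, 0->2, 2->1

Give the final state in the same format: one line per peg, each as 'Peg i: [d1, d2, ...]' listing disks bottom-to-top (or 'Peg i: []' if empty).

After move 1 (0->2):
Peg 0: [2]
Peg 1: []
Peg 2: [5, 4, 3, 1]

After move 2 (0->1):
Peg 0: []
Peg 1: [2]
Peg 2: [5, 4, 3, 1]

After move 3 (2->0):
Peg 0: [1]
Peg 1: [2]
Peg 2: [5, 4, 3]

After move 4 (0->2):
Peg 0: []
Peg 1: [2]
Peg 2: [5, 4, 3, 1]

After move 5 (1->0):
Peg 0: [2]
Peg 1: []
Peg 2: [5, 4, 3, 1]

After move 6 (2->0):
Peg 0: [2, 1]
Peg 1: []
Peg 2: [5, 4, 3]

After move 7 (0->2):
Peg 0: [2]
Peg 1: []
Peg 2: [5, 4, 3, 1]

After move 8 (2->1):
Peg 0: [2]
Peg 1: [1]
Peg 2: [5, 4, 3]

Answer: Peg 0: [2]
Peg 1: [1]
Peg 2: [5, 4, 3]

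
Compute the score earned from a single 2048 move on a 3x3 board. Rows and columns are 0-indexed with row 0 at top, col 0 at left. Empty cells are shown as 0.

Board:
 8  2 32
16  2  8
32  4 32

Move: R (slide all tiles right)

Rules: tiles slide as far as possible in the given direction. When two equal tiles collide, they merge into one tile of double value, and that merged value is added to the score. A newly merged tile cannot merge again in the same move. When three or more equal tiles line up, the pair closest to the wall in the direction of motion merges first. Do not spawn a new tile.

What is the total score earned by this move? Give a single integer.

Slide right:
row 0: [8, 2, 32] -> [8, 2, 32]  score +0 (running 0)
row 1: [16, 2, 8] -> [16, 2, 8]  score +0 (running 0)
row 2: [32, 4, 32] -> [32, 4, 32]  score +0 (running 0)
Board after move:
 8  2 32
16  2  8
32  4 32

Answer: 0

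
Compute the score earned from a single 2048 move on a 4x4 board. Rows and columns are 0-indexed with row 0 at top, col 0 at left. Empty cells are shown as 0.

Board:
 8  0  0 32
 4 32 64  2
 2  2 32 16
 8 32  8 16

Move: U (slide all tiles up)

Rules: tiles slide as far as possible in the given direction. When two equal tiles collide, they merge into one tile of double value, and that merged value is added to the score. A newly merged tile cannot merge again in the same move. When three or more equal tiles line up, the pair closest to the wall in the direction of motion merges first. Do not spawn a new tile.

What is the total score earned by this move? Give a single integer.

Answer: 32

Derivation:
Slide up:
col 0: [8, 4, 2, 8] -> [8, 4, 2, 8]  score +0 (running 0)
col 1: [0, 32, 2, 32] -> [32, 2, 32, 0]  score +0 (running 0)
col 2: [0, 64, 32, 8] -> [64, 32, 8, 0]  score +0 (running 0)
col 3: [32, 2, 16, 16] -> [32, 2, 32, 0]  score +32 (running 32)
Board after move:
 8 32 64 32
 4  2 32  2
 2 32  8 32
 8  0  0  0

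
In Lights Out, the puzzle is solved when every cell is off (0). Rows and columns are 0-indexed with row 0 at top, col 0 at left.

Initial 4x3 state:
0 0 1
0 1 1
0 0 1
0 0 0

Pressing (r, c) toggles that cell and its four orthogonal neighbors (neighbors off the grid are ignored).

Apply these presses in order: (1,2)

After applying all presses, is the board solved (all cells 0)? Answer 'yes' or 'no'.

After press 1 at (1,2):
0 0 0
0 0 0
0 0 0
0 0 0

Lights still on: 0

Answer: yes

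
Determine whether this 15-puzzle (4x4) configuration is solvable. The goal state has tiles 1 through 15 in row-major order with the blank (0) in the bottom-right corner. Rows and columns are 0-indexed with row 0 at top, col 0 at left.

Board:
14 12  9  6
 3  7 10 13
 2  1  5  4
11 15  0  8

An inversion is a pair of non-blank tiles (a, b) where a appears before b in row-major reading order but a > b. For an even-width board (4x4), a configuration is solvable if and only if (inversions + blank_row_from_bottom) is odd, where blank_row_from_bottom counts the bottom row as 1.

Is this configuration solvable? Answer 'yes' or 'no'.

Inversions: 58
Blank is in row 3 (0-indexed from top), which is row 1 counting from the bottom (bottom = 1).
58 + 1 = 59, which is odd, so the puzzle is solvable.

Answer: yes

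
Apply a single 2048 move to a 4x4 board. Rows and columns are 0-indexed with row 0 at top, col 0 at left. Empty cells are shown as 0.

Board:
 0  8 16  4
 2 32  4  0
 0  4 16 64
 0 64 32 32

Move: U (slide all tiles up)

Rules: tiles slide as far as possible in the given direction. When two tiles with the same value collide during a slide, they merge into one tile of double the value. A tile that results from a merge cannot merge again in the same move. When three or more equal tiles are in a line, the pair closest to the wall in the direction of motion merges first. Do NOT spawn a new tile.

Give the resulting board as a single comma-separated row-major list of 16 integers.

Answer: 2, 8, 16, 4, 0, 32, 4, 64, 0, 4, 16, 32, 0, 64, 32, 0

Derivation:
Slide up:
col 0: [0, 2, 0, 0] -> [2, 0, 0, 0]
col 1: [8, 32, 4, 64] -> [8, 32, 4, 64]
col 2: [16, 4, 16, 32] -> [16, 4, 16, 32]
col 3: [4, 0, 64, 32] -> [4, 64, 32, 0]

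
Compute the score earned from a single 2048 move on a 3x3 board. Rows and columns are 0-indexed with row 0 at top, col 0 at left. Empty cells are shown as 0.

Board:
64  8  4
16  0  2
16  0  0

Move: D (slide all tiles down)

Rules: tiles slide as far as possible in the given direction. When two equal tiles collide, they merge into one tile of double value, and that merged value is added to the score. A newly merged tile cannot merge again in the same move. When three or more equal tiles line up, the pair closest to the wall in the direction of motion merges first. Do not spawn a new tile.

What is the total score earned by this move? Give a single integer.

Slide down:
col 0: [64, 16, 16] -> [0, 64, 32]  score +32 (running 32)
col 1: [8, 0, 0] -> [0, 0, 8]  score +0 (running 32)
col 2: [4, 2, 0] -> [0, 4, 2]  score +0 (running 32)
Board after move:
 0  0  0
64  0  4
32  8  2

Answer: 32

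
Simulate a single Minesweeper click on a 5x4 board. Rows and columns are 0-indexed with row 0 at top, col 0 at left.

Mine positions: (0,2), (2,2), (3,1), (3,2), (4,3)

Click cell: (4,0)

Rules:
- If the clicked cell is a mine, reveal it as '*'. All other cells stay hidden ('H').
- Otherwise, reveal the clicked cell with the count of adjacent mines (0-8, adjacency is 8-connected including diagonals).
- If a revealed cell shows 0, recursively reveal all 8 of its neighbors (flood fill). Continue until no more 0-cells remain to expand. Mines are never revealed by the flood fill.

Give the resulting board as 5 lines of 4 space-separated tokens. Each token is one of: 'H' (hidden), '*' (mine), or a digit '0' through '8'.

H H H H
H H H H
H H H H
H H H H
1 H H H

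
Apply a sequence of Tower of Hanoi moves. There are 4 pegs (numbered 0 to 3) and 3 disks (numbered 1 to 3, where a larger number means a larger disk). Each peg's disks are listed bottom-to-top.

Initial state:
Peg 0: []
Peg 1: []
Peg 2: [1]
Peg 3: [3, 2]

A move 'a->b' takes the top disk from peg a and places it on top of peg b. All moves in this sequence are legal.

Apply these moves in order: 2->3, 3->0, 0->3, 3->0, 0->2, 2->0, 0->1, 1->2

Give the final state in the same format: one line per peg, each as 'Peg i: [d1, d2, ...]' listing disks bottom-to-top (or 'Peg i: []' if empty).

After move 1 (2->3):
Peg 0: []
Peg 1: []
Peg 2: []
Peg 3: [3, 2, 1]

After move 2 (3->0):
Peg 0: [1]
Peg 1: []
Peg 2: []
Peg 3: [3, 2]

After move 3 (0->3):
Peg 0: []
Peg 1: []
Peg 2: []
Peg 3: [3, 2, 1]

After move 4 (3->0):
Peg 0: [1]
Peg 1: []
Peg 2: []
Peg 3: [3, 2]

After move 5 (0->2):
Peg 0: []
Peg 1: []
Peg 2: [1]
Peg 3: [3, 2]

After move 6 (2->0):
Peg 0: [1]
Peg 1: []
Peg 2: []
Peg 3: [3, 2]

After move 7 (0->1):
Peg 0: []
Peg 1: [1]
Peg 2: []
Peg 3: [3, 2]

After move 8 (1->2):
Peg 0: []
Peg 1: []
Peg 2: [1]
Peg 3: [3, 2]

Answer: Peg 0: []
Peg 1: []
Peg 2: [1]
Peg 3: [3, 2]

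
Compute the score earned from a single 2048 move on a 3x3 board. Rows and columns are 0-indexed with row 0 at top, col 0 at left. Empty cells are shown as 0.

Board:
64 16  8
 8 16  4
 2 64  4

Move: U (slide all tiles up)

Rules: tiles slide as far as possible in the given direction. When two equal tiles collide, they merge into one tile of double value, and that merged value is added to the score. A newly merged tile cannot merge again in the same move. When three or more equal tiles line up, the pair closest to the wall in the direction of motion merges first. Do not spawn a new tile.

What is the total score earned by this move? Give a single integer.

Slide up:
col 0: [64, 8, 2] -> [64, 8, 2]  score +0 (running 0)
col 1: [16, 16, 64] -> [32, 64, 0]  score +32 (running 32)
col 2: [8, 4, 4] -> [8, 8, 0]  score +8 (running 40)
Board after move:
64 32  8
 8 64  8
 2  0  0

Answer: 40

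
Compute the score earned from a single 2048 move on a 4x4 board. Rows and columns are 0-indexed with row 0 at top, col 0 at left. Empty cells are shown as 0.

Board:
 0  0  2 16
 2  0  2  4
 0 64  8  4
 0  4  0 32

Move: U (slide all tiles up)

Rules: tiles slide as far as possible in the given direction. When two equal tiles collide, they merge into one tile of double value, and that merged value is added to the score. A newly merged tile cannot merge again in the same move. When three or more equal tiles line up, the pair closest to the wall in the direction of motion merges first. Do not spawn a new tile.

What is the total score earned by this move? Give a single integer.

Answer: 12

Derivation:
Slide up:
col 0: [0, 2, 0, 0] -> [2, 0, 0, 0]  score +0 (running 0)
col 1: [0, 0, 64, 4] -> [64, 4, 0, 0]  score +0 (running 0)
col 2: [2, 2, 8, 0] -> [4, 8, 0, 0]  score +4 (running 4)
col 3: [16, 4, 4, 32] -> [16, 8, 32, 0]  score +8 (running 12)
Board after move:
 2 64  4 16
 0  4  8  8
 0  0  0 32
 0  0  0  0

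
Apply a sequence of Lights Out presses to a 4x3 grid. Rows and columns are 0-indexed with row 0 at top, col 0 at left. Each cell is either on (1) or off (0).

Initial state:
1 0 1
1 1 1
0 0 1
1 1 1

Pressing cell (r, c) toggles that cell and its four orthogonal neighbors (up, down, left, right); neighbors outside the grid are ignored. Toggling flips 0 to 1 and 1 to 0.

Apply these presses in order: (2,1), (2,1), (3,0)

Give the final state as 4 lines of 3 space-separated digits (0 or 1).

After press 1 at (2,1):
1 0 1
1 0 1
1 1 0
1 0 1

After press 2 at (2,1):
1 0 1
1 1 1
0 0 1
1 1 1

After press 3 at (3,0):
1 0 1
1 1 1
1 0 1
0 0 1

Answer: 1 0 1
1 1 1
1 0 1
0 0 1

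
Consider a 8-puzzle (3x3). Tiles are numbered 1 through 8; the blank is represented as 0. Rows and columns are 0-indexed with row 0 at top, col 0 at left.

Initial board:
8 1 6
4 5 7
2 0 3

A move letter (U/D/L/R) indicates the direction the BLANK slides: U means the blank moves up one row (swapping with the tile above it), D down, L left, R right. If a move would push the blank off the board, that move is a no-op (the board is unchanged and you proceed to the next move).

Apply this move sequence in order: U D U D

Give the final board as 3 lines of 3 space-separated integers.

Answer: 8 1 6
4 5 7
2 0 3

Derivation:
After move 1 (U):
8 1 6
4 0 7
2 5 3

After move 2 (D):
8 1 6
4 5 7
2 0 3

After move 3 (U):
8 1 6
4 0 7
2 5 3

After move 4 (D):
8 1 6
4 5 7
2 0 3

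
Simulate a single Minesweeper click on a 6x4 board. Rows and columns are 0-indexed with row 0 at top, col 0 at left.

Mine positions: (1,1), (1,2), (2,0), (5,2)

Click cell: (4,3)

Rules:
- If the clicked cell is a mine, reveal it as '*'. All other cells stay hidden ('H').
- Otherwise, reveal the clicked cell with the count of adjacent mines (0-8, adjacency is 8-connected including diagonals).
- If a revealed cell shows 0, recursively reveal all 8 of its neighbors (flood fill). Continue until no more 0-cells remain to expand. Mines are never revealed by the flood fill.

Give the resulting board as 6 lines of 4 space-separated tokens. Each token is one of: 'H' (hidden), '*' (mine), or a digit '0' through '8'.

H H H H
H H H H
H H H H
H H H H
H H H 1
H H H H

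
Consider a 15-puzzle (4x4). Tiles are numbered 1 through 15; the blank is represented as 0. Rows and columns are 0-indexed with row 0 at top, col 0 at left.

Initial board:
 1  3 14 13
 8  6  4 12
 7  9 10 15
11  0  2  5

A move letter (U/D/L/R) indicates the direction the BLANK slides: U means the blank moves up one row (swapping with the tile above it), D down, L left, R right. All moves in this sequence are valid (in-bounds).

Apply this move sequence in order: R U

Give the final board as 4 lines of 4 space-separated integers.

After move 1 (R):
 1  3 14 13
 8  6  4 12
 7  9 10 15
11  2  0  5

After move 2 (U):
 1  3 14 13
 8  6  4 12
 7  9  0 15
11  2 10  5

Answer:  1  3 14 13
 8  6  4 12
 7  9  0 15
11  2 10  5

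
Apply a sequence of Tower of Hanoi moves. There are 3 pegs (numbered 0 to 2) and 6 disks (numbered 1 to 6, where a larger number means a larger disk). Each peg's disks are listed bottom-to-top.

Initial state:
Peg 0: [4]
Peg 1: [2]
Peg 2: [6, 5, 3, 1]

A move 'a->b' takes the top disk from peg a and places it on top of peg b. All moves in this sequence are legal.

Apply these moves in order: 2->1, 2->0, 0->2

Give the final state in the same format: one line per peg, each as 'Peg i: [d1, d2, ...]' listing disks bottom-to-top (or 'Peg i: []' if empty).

After move 1 (2->1):
Peg 0: [4]
Peg 1: [2, 1]
Peg 2: [6, 5, 3]

After move 2 (2->0):
Peg 0: [4, 3]
Peg 1: [2, 1]
Peg 2: [6, 5]

After move 3 (0->2):
Peg 0: [4]
Peg 1: [2, 1]
Peg 2: [6, 5, 3]

Answer: Peg 0: [4]
Peg 1: [2, 1]
Peg 2: [6, 5, 3]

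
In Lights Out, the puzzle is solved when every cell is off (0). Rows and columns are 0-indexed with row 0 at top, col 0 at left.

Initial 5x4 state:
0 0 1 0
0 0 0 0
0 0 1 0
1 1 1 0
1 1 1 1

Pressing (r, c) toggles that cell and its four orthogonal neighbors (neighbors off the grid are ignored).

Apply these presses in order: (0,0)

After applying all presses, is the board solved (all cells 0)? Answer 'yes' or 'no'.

Answer: no

Derivation:
After press 1 at (0,0):
1 1 1 0
1 0 0 0
0 0 1 0
1 1 1 0
1 1 1 1

Lights still on: 12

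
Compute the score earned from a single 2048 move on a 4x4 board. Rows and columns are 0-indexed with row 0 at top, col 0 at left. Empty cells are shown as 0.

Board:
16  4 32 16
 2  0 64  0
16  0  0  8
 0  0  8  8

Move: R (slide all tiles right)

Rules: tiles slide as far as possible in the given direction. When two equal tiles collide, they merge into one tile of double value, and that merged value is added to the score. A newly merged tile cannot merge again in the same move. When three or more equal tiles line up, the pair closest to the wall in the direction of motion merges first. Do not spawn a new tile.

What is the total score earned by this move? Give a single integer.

Answer: 16

Derivation:
Slide right:
row 0: [16, 4, 32, 16] -> [16, 4, 32, 16]  score +0 (running 0)
row 1: [2, 0, 64, 0] -> [0, 0, 2, 64]  score +0 (running 0)
row 2: [16, 0, 0, 8] -> [0, 0, 16, 8]  score +0 (running 0)
row 3: [0, 0, 8, 8] -> [0, 0, 0, 16]  score +16 (running 16)
Board after move:
16  4 32 16
 0  0  2 64
 0  0 16  8
 0  0  0 16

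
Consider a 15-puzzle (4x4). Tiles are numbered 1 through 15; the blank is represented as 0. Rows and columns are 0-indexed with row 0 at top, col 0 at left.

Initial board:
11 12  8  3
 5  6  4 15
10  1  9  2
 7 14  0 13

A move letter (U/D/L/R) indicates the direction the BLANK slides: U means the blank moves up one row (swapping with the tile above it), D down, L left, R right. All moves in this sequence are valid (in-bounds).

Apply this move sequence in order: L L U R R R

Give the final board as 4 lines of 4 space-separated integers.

After move 1 (L):
11 12  8  3
 5  6  4 15
10  1  9  2
 7  0 14 13

After move 2 (L):
11 12  8  3
 5  6  4 15
10  1  9  2
 0  7 14 13

After move 3 (U):
11 12  8  3
 5  6  4 15
 0  1  9  2
10  7 14 13

After move 4 (R):
11 12  8  3
 5  6  4 15
 1  0  9  2
10  7 14 13

After move 5 (R):
11 12  8  3
 5  6  4 15
 1  9  0  2
10  7 14 13

After move 6 (R):
11 12  8  3
 5  6  4 15
 1  9  2  0
10  7 14 13

Answer: 11 12  8  3
 5  6  4 15
 1  9  2  0
10  7 14 13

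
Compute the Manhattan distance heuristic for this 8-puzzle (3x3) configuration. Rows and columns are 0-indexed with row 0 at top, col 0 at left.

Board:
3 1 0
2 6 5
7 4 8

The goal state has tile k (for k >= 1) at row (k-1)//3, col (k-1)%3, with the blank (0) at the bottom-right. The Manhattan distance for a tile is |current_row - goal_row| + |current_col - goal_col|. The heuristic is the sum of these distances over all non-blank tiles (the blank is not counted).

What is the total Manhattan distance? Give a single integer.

Answer: 10

Derivation:
Tile 3: (0,0)->(0,2) = 2
Tile 1: (0,1)->(0,0) = 1
Tile 2: (1,0)->(0,1) = 2
Tile 6: (1,1)->(1,2) = 1
Tile 5: (1,2)->(1,1) = 1
Tile 7: (2,0)->(2,0) = 0
Tile 4: (2,1)->(1,0) = 2
Tile 8: (2,2)->(2,1) = 1
Sum: 2 + 1 + 2 + 1 + 1 + 0 + 2 + 1 = 10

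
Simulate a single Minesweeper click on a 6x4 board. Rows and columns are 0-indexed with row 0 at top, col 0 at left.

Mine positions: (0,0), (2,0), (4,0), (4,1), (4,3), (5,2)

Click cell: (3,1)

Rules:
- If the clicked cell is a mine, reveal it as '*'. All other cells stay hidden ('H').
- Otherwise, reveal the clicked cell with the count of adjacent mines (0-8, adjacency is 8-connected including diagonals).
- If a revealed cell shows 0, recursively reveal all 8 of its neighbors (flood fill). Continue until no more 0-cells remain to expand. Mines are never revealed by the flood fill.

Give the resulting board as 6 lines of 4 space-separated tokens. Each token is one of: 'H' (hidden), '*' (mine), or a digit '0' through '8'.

H H H H
H H H H
H H H H
H 3 H H
H H H H
H H H H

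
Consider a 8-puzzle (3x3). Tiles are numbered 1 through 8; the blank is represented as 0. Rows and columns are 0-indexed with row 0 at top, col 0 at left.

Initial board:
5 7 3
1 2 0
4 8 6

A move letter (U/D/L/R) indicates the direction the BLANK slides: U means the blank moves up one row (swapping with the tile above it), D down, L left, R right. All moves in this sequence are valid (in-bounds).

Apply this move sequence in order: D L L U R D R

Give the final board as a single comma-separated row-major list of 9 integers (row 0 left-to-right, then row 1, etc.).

Answer: 5, 7, 3, 2, 4, 6, 1, 8, 0

Derivation:
After move 1 (D):
5 7 3
1 2 6
4 8 0

After move 2 (L):
5 7 3
1 2 6
4 0 8

After move 3 (L):
5 7 3
1 2 6
0 4 8

After move 4 (U):
5 7 3
0 2 6
1 4 8

After move 5 (R):
5 7 3
2 0 6
1 4 8

After move 6 (D):
5 7 3
2 4 6
1 0 8

After move 7 (R):
5 7 3
2 4 6
1 8 0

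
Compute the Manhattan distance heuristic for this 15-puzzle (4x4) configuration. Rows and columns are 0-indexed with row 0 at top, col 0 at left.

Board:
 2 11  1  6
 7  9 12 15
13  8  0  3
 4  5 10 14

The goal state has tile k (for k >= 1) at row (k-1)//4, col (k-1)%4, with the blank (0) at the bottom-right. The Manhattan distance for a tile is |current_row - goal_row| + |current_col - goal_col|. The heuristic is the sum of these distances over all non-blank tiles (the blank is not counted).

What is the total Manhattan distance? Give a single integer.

Tile 2: at (0,0), goal (0,1), distance |0-0|+|0-1| = 1
Tile 11: at (0,1), goal (2,2), distance |0-2|+|1-2| = 3
Tile 1: at (0,2), goal (0,0), distance |0-0|+|2-0| = 2
Tile 6: at (0,3), goal (1,1), distance |0-1|+|3-1| = 3
Tile 7: at (1,0), goal (1,2), distance |1-1|+|0-2| = 2
Tile 9: at (1,1), goal (2,0), distance |1-2|+|1-0| = 2
Tile 12: at (1,2), goal (2,3), distance |1-2|+|2-3| = 2
Tile 15: at (1,3), goal (3,2), distance |1-3|+|3-2| = 3
Tile 13: at (2,0), goal (3,0), distance |2-3|+|0-0| = 1
Tile 8: at (2,1), goal (1,3), distance |2-1|+|1-3| = 3
Tile 3: at (2,3), goal (0,2), distance |2-0|+|3-2| = 3
Tile 4: at (3,0), goal (0,3), distance |3-0|+|0-3| = 6
Tile 5: at (3,1), goal (1,0), distance |3-1|+|1-0| = 3
Tile 10: at (3,2), goal (2,1), distance |3-2|+|2-1| = 2
Tile 14: at (3,3), goal (3,1), distance |3-3|+|3-1| = 2
Sum: 1 + 3 + 2 + 3 + 2 + 2 + 2 + 3 + 1 + 3 + 3 + 6 + 3 + 2 + 2 = 38

Answer: 38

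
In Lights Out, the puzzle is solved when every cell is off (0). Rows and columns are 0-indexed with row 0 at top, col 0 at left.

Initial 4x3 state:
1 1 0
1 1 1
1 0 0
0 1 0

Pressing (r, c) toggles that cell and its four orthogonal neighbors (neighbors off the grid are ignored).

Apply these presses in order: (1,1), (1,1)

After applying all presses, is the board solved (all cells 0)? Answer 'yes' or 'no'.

After press 1 at (1,1):
1 0 0
0 0 0
1 1 0
0 1 0

After press 2 at (1,1):
1 1 0
1 1 1
1 0 0
0 1 0

Lights still on: 7

Answer: no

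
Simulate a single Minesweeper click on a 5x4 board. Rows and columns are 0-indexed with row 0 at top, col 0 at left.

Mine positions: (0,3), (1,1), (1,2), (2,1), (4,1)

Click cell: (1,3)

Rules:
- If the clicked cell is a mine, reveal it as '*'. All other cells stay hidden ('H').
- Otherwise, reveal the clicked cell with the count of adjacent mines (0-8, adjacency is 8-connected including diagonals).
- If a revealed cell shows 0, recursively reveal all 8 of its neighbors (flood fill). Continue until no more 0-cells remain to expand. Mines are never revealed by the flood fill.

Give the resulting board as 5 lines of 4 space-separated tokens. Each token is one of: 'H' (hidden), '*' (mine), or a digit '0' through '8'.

H H H H
H H H 2
H H H H
H H H H
H H H H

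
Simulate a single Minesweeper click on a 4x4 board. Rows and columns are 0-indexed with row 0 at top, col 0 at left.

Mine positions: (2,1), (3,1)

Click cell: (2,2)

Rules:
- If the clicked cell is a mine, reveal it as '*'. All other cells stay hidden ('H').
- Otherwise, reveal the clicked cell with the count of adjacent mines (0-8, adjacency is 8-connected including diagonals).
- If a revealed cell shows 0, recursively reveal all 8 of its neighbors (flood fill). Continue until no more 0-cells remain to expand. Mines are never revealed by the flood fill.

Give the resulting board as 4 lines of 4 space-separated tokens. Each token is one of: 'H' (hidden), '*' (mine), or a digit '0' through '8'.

H H H H
H H H H
H H 2 H
H H H H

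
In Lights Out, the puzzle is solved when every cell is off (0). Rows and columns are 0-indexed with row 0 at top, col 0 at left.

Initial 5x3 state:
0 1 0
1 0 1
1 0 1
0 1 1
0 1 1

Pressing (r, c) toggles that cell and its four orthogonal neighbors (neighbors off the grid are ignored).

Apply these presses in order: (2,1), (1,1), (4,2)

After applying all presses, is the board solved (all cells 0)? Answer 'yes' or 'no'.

After press 1 at (2,1):
0 1 0
1 1 1
0 1 0
0 0 1
0 1 1

After press 2 at (1,1):
0 0 0
0 0 0
0 0 0
0 0 1
0 1 1

After press 3 at (4,2):
0 0 0
0 0 0
0 0 0
0 0 0
0 0 0

Lights still on: 0

Answer: yes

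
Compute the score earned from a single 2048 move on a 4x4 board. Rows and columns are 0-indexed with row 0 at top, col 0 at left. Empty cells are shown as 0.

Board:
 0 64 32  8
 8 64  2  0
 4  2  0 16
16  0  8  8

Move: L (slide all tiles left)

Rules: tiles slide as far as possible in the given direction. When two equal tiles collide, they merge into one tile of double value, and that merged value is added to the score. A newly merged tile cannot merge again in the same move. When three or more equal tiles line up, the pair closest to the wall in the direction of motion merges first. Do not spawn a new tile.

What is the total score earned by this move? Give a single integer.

Slide left:
row 0: [0, 64, 32, 8] -> [64, 32, 8, 0]  score +0 (running 0)
row 1: [8, 64, 2, 0] -> [8, 64, 2, 0]  score +0 (running 0)
row 2: [4, 2, 0, 16] -> [4, 2, 16, 0]  score +0 (running 0)
row 3: [16, 0, 8, 8] -> [16, 16, 0, 0]  score +16 (running 16)
Board after move:
64 32  8  0
 8 64  2  0
 4  2 16  0
16 16  0  0

Answer: 16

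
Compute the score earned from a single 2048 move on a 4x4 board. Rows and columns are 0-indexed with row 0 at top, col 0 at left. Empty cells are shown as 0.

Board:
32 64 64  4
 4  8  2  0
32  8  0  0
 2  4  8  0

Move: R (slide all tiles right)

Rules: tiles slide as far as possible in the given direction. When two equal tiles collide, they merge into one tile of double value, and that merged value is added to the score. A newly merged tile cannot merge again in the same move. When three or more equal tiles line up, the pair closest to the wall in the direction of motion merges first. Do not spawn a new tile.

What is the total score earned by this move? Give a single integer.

Slide right:
row 0: [32, 64, 64, 4] -> [0, 32, 128, 4]  score +128 (running 128)
row 1: [4, 8, 2, 0] -> [0, 4, 8, 2]  score +0 (running 128)
row 2: [32, 8, 0, 0] -> [0, 0, 32, 8]  score +0 (running 128)
row 3: [2, 4, 8, 0] -> [0, 2, 4, 8]  score +0 (running 128)
Board after move:
  0  32 128   4
  0   4   8   2
  0   0  32   8
  0   2   4   8

Answer: 128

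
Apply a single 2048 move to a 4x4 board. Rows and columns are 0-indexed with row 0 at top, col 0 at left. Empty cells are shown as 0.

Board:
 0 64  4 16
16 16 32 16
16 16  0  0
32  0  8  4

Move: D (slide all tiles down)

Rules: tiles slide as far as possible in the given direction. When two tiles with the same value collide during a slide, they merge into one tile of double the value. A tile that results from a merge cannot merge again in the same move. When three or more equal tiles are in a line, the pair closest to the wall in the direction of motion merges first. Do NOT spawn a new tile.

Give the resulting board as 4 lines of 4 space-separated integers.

Answer:  0  0  0  0
 0  0  4  0
32 64 32 32
32 32  8  4

Derivation:
Slide down:
col 0: [0, 16, 16, 32] -> [0, 0, 32, 32]
col 1: [64, 16, 16, 0] -> [0, 0, 64, 32]
col 2: [4, 32, 0, 8] -> [0, 4, 32, 8]
col 3: [16, 16, 0, 4] -> [0, 0, 32, 4]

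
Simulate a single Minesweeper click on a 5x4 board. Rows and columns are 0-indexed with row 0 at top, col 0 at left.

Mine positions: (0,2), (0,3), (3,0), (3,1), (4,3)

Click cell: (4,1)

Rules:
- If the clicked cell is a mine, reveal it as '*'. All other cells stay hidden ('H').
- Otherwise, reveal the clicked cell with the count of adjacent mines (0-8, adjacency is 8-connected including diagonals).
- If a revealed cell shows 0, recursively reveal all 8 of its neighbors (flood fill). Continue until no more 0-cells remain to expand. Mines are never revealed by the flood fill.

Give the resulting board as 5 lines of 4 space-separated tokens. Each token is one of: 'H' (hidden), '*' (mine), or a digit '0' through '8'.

H H H H
H H H H
H H H H
H H H H
H 2 H H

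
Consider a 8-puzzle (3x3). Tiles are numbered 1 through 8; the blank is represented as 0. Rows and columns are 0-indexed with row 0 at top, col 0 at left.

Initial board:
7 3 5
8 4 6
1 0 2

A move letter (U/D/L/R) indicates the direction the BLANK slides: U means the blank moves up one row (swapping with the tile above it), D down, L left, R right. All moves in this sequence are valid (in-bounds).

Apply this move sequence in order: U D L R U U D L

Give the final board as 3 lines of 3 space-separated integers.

Answer: 7 3 5
0 8 6
1 4 2

Derivation:
After move 1 (U):
7 3 5
8 0 6
1 4 2

After move 2 (D):
7 3 5
8 4 6
1 0 2

After move 3 (L):
7 3 5
8 4 6
0 1 2

After move 4 (R):
7 3 5
8 4 6
1 0 2

After move 5 (U):
7 3 5
8 0 6
1 4 2

After move 6 (U):
7 0 5
8 3 6
1 4 2

After move 7 (D):
7 3 5
8 0 6
1 4 2

After move 8 (L):
7 3 5
0 8 6
1 4 2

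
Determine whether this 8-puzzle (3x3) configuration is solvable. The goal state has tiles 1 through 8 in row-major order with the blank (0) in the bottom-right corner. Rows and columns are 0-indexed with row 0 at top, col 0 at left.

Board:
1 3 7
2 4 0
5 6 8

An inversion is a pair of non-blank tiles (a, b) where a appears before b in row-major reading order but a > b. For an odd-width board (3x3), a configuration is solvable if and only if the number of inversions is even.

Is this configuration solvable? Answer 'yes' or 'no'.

Answer: no

Derivation:
Inversions (pairs i<j in row-major order where tile[i] > tile[j] > 0): 5
5 is odd, so the puzzle is not solvable.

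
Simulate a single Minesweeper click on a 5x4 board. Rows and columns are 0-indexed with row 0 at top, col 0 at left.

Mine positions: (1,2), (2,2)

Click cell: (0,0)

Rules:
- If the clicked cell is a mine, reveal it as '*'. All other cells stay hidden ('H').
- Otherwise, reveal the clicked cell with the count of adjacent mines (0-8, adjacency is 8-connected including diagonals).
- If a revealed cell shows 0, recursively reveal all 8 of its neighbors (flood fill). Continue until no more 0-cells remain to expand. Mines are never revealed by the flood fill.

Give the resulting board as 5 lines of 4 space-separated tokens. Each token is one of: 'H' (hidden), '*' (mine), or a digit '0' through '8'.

0 1 H H
0 2 H H
0 2 H H
0 1 1 1
0 0 0 0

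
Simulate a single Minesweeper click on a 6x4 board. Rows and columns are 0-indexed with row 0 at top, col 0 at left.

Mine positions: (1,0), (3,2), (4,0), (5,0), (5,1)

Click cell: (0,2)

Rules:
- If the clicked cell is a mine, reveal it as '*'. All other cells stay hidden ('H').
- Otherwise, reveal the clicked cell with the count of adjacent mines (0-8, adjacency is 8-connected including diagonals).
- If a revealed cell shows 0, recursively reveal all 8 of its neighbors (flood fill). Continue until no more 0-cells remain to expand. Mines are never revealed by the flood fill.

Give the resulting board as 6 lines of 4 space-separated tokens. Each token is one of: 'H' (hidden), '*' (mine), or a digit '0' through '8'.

H 1 0 0
H 1 0 0
H 2 1 1
H H H H
H H H H
H H H H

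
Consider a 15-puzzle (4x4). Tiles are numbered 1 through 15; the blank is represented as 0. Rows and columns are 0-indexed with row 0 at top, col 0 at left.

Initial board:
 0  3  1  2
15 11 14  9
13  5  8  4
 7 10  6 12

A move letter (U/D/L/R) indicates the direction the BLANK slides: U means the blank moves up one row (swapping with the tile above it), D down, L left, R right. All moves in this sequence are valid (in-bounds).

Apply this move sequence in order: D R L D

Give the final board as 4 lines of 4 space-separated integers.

After move 1 (D):
15  3  1  2
 0 11 14  9
13  5  8  4
 7 10  6 12

After move 2 (R):
15  3  1  2
11  0 14  9
13  5  8  4
 7 10  6 12

After move 3 (L):
15  3  1  2
 0 11 14  9
13  5  8  4
 7 10  6 12

After move 4 (D):
15  3  1  2
13 11 14  9
 0  5  8  4
 7 10  6 12

Answer: 15  3  1  2
13 11 14  9
 0  5  8  4
 7 10  6 12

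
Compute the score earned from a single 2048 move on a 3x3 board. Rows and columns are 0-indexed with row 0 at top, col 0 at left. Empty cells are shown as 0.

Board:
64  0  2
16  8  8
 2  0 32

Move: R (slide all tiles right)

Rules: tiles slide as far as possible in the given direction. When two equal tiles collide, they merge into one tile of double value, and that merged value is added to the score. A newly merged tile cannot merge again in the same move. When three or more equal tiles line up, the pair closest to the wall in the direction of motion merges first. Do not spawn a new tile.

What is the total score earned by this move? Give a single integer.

Answer: 16

Derivation:
Slide right:
row 0: [64, 0, 2] -> [0, 64, 2]  score +0 (running 0)
row 1: [16, 8, 8] -> [0, 16, 16]  score +16 (running 16)
row 2: [2, 0, 32] -> [0, 2, 32]  score +0 (running 16)
Board after move:
 0 64  2
 0 16 16
 0  2 32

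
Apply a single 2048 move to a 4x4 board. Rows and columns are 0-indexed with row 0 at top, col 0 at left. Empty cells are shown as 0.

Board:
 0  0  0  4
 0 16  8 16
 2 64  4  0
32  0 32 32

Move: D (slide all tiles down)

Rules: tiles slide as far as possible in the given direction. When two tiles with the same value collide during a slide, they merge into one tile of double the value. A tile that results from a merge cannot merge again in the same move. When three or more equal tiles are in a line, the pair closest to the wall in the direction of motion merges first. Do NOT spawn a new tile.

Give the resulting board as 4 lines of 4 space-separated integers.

Answer:  0  0  0  0
 0  0  8  4
 2 16  4 16
32 64 32 32

Derivation:
Slide down:
col 0: [0, 0, 2, 32] -> [0, 0, 2, 32]
col 1: [0, 16, 64, 0] -> [0, 0, 16, 64]
col 2: [0, 8, 4, 32] -> [0, 8, 4, 32]
col 3: [4, 16, 0, 32] -> [0, 4, 16, 32]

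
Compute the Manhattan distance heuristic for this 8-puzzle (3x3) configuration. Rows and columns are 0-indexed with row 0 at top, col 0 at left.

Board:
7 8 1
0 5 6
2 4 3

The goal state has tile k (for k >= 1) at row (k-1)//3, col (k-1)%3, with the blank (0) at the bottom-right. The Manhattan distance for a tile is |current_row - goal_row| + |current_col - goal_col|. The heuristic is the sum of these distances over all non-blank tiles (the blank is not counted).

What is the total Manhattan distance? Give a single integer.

Answer: 13

Derivation:
Tile 7: at (0,0), goal (2,0), distance |0-2|+|0-0| = 2
Tile 8: at (0,1), goal (2,1), distance |0-2|+|1-1| = 2
Tile 1: at (0,2), goal (0,0), distance |0-0|+|2-0| = 2
Tile 5: at (1,1), goal (1,1), distance |1-1|+|1-1| = 0
Tile 6: at (1,2), goal (1,2), distance |1-1|+|2-2| = 0
Tile 2: at (2,0), goal (0,1), distance |2-0|+|0-1| = 3
Tile 4: at (2,1), goal (1,0), distance |2-1|+|1-0| = 2
Tile 3: at (2,2), goal (0,2), distance |2-0|+|2-2| = 2
Sum: 2 + 2 + 2 + 0 + 0 + 3 + 2 + 2 = 13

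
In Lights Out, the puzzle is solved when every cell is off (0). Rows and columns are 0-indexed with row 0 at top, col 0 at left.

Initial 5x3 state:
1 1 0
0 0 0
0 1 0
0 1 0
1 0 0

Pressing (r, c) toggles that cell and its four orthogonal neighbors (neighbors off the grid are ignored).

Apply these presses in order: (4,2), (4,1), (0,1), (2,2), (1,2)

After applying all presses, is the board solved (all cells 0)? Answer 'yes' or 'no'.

After press 1 at (4,2):
1 1 0
0 0 0
0 1 0
0 1 1
1 1 1

After press 2 at (4,1):
1 1 0
0 0 0
0 1 0
0 0 1
0 0 0

After press 3 at (0,1):
0 0 1
0 1 0
0 1 0
0 0 1
0 0 0

After press 4 at (2,2):
0 0 1
0 1 1
0 0 1
0 0 0
0 0 0

After press 5 at (1,2):
0 0 0
0 0 0
0 0 0
0 0 0
0 0 0

Lights still on: 0

Answer: yes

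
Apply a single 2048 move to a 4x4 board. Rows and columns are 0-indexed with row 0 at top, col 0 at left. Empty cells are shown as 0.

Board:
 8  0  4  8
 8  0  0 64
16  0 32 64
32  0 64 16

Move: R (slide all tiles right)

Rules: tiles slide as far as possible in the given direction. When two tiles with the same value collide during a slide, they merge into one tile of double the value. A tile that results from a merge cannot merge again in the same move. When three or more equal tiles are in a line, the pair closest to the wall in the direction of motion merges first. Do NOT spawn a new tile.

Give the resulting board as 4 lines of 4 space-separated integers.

Answer:  0  8  4  8
 0  0  8 64
 0 16 32 64
 0 32 64 16

Derivation:
Slide right:
row 0: [8, 0, 4, 8] -> [0, 8, 4, 8]
row 1: [8, 0, 0, 64] -> [0, 0, 8, 64]
row 2: [16, 0, 32, 64] -> [0, 16, 32, 64]
row 3: [32, 0, 64, 16] -> [0, 32, 64, 16]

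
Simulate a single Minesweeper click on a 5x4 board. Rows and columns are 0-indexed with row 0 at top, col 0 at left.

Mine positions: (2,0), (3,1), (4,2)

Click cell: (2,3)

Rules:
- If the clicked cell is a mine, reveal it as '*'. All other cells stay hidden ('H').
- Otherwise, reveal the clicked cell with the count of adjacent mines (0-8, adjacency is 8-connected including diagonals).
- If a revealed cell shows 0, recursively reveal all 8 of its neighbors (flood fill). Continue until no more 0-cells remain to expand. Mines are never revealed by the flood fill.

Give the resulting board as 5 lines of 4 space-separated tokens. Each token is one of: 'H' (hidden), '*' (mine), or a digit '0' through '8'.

0 0 0 0
1 1 0 0
H 2 1 0
H H 2 1
H H H H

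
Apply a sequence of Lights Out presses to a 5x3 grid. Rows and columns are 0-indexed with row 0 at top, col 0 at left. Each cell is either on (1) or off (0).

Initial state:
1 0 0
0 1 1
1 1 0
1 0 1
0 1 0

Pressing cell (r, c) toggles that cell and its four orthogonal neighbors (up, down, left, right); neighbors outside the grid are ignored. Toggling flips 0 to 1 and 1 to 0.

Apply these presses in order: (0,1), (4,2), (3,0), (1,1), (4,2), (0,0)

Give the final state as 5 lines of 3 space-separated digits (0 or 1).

After press 1 at (0,1):
0 1 1
0 0 1
1 1 0
1 0 1
0 1 0

After press 2 at (4,2):
0 1 1
0 0 1
1 1 0
1 0 0
0 0 1

After press 3 at (3,0):
0 1 1
0 0 1
0 1 0
0 1 0
1 0 1

After press 4 at (1,1):
0 0 1
1 1 0
0 0 0
0 1 0
1 0 1

After press 5 at (4,2):
0 0 1
1 1 0
0 0 0
0 1 1
1 1 0

After press 6 at (0,0):
1 1 1
0 1 0
0 0 0
0 1 1
1 1 0

Answer: 1 1 1
0 1 0
0 0 0
0 1 1
1 1 0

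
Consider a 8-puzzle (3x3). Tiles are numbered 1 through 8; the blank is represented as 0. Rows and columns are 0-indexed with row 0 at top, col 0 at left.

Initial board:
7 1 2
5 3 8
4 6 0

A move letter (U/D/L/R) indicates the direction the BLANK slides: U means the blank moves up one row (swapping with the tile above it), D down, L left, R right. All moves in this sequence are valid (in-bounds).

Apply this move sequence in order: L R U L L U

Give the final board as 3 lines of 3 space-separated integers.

Answer: 0 1 2
7 5 3
4 6 8

Derivation:
After move 1 (L):
7 1 2
5 3 8
4 0 6

After move 2 (R):
7 1 2
5 3 8
4 6 0

After move 3 (U):
7 1 2
5 3 0
4 6 8

After move 4 (L):
7 1 2
5 0 3
4 6 8

After move 5 (L):
7 1 2
0 5 3
4 6 8

After move 6 (U):
0 1 2
7 5 3
4 6 8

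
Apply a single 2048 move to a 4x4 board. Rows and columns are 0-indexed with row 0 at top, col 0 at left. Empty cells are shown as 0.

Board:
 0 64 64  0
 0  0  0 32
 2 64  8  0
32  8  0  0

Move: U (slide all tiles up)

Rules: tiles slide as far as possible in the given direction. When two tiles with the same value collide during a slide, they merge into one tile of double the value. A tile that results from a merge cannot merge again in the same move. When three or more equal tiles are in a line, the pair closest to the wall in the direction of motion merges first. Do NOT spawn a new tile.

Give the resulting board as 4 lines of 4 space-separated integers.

Answer:   2 128  64  32
 32   8   8   0
  0   0   0   0
  0   0   0   0

Derivation:
Slide up:
col 0: [0, 0, 2, 32] -> [2, 32, 0, 0]
col 1: [64, 0, 64, 8] -> [128, 8, 0, 0]
col 2: [64, 0, 8, 0] -> [64, 8, 0, 0]
col 3: [0, 32, 0, 0] -> [32, 0, 0, 0]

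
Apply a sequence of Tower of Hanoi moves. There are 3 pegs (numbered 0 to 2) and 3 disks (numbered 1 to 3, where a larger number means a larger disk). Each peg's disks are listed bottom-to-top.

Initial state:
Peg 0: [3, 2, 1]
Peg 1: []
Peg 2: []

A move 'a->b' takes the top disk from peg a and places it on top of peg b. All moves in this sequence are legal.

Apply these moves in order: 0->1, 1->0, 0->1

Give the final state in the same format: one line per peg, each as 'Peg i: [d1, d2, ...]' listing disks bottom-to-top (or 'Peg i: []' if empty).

After move 1 (0->1):
Peg 0: [3, 2]
Peg 1: [1]
Peg 2: []

After move 2 (1->0):
Peg 0: [3, 2, 1]
Peg 1: []
Peg 2: []

After move 3 (0->1):
Peg 0: [3, 2]
Peg 1: [1]
Peg 2: []

Answer: Peg 0: [3, 2]
Peg 1: [1]
Peg 2: []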